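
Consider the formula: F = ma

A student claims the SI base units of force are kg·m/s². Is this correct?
Units of each symbol in F = ma:
  m (mass): kg
  a (acceleration): m/s²

Multiplying the contributions: [kg] · [m/s²]
Adding exponents of each base unit: kg: 1, m: 1, s: -2
SI base units of force: kg·m/s²

The claimed units kg·m/s² match the derived units, so the claim is correct.

Answer: Yes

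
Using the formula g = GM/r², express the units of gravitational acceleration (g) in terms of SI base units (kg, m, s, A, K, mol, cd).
Units of each symbol in g = GM/r²:
  G (gravitational constant): m³/(kg·s²)
  M (mass): kg
  r (distance): m  → to the power 2 in the denominator, contributes 1/m²

Multiplying the contributions: [m³/(kg·s²)] · [kg] · [1/m²]
Adding exponents of each base unit: m: 1, s: -2
SI base units of gravitational acceleration: m/s²

Answer: m/s²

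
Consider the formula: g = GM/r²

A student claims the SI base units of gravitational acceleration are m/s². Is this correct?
Units of each symbol in g = GM/r²:
  G (gravitational constant): m³/(kg·s²)
  M (mass): kg
  r (distance): m  → to the power 2 in the denominator, contributes 1/m²

Multiplying the contributions: [m³/(kg·s²)] · [kg] · [1/m²]
Adding exponents of each base unit: m: 1, s: -2
SI base units of gravitational acceleration: m/s²

The claimed units m/s² match the derived units, so the claim is correct.

Answer: Yes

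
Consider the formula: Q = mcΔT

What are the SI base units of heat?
Units of each symbol in Q = mcΔT:
  m (mass): kg
  c (specific heat capacity, in J/(kg·K)): m²/(s²·K)
  ΔT (temperature change): K

Multiplying the contributions: [kg] · [m²/(s²·K)] · [K]
Adding exponents of each base unit: kg: 1, m: 2, s: -2
SI base units of heat: kg·m²/s²

Answer: kg·m²/s²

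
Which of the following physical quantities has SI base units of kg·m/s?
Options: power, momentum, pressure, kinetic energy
Checking the SI base units of each option:
  power (P = W/t): kg·m²/s³  ✗
  momentum (p = mv): kg·m/s  ✓ matches
  pressure (P = F/A): kg/(m·s²)  ✗
  kinetic energy (E = ½mv²): kg·m²/s²  ✗

Only momentum has units kg·m/s.

Answer: momentum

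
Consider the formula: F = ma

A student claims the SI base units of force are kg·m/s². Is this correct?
Units of each symbol in F = ma:
  m (mass): kg
  a (acceleration): m/s²

Multiplying the contributions: [kg] · [m/s²]
Adding exponents of each base unit: kg: 1, m: 1, s: -2
SI base units of force: kg·m/s²

The claimed units kg·m/s² match the derived units, so the claim is correct.

Answer: Yes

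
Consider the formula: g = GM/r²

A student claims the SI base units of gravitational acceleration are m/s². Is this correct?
Units of each symbol in g = GM/r²:
  G (gravitational constant): m³/(kg·s²)
  M (mass): kg
  r (distance): m  → to the power 2 in the denominator, contributes 1/m²

Multiplying the contributions: [m³/(kg·s²)] · [kg] · [1/m²]
Adding exponents of each base unit: m: 1, s: -2
SI base units of gravitational acceleration: m/s²

The claimed units m/s² match the derived units, so the claim is correct.

Answer: Yes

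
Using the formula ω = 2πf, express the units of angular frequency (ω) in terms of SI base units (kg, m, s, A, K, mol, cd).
Units of each symbol in ω = 2πf:
  f (frequency): 1/s
  The factor 2π is dimensionless.

Multiplying the contributions: [1/s]
Adding exponents of each base unit: s: -1
SI base units of angular frequency: 1/s

Answer: 1/s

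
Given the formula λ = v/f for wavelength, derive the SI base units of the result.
Units of each symbol in λ = v/f:
  v (wave speed): m/s
  f (frequency): 1/s  → in the denominator, contributes s

Multiplying the contributions: [m/s] · [s]
Adding exponents of each base unit: m: 1
SI base units of wavelength: m

Answer: m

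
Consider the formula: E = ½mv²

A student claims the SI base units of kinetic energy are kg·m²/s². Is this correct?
Units of each symbol in E = ½mv²:
  m (mass): kg
  v (speed): m/s  → to the power 2, contributes m²/s²
  The factor ½ is dimensionless.

Multiplying the contributions: [kg] · [m²/s²]
Adding exponents of each base unit: kg: 1, m: 2, s: -2
SI base units of kinetic energy: kg·m²/s²

The claimed units kg·m²/s² match the derived units, so the claim is correct.

Answer: Yes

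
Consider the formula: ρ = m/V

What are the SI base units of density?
Units of each symbol in ρ = m/V:
  m (mass): kg
  V (volume): m³  → in the denominator, contributes 1/m³

Multiplying the contributions: [kg] · [1/m³]
Adding exponents of each base unit: kg: 1, m: -3
SI base units of density: kg/m³

Answer: kg/m³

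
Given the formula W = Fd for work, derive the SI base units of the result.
Units of each symbol in W = Fd:
  F (force): kg·m/s²
  d (displacement): m

Multiplying the contributions: [kg·m/s²] · [m]
Adding exponents of each base unit: kg: 1, m: 2, s: -2
SI base units of work: kg·m²/s²

Answer: kg·m²/s²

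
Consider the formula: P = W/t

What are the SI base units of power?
Units of each symbol in P = W/t:
  W (work): kg·m²/s²
  t (time): s  → in the denominator, contributes 1/s

Multiplying the contributions: [kg·m²/s²] · [1/s]
Adding exponents of each base unit: kg: 1, m: 2, s: -3
SI base units of power: kg·m²/s³

Answer: kg·m²/s³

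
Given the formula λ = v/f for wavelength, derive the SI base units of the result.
Units of each symbol in λ = v/f:
  v (wave speed): m/s
  f (frequency): 1/s  → in the denominator, contributes s

Multiplying the contributions: [m/s] · [s]
Adding exponents of each base unit: m: 1
SI base units of wavelength: m

Answer: m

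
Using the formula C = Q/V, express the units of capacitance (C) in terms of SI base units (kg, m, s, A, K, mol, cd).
Units of each symbol in C = Q/V:
  Q (charge, in coulombs): s·A
  V (voltage, in volts): kg·m²/(s³·A)  → in the denominator, contributes s³·A/(kg·m²)

Multiplying the contributions: [s·A] · [s³·A/(kg·m²)]
Adding exponents of each base unit: kg: -1, m: -2, s: 4, A: 2
SI base units of capacitance: s⁴·A²/(kg·m²)

Answer: s⁴·A²/(kg·m²)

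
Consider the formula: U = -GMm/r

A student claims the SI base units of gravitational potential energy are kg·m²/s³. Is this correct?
Units of each symbol in U = -GMm/r:
  G (gravitational constant): m³/(kg·s²)
  M (mass): kg
  m (mass): kg
  r (distance): m  → in the denominator, contributes 1/m
  The minus sign does not affect the units.

Multiplying the contributions: [m³/(kg·s²)] · [kg] · [kg] · [1/m]
Adding exponents of each base unit: kg: 1, m: 2, s: -2
SI base units of gravitational potential energy: kg·m²/s²

The claimed units kg·m²/s³ (exponents kg: 1, m: 2, s: -3) do not match the derived units kg·m²/s² (exponents kg: 1, m: 2, s: -2), so the claim is incorrect.

Answer: No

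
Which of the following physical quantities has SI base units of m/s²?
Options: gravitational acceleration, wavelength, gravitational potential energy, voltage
Checking the SI base units of each option:
  gravitational acceleration (g = GM/r²): m/s²  ✓ matches
  wavelength (λ = v/f): m  ✗
  gravitational potential energy (U = -GMm/r): kg·m²/s²  ✗
  voltage (V = IR): kg·m²/(s³·A)  ✗

Only gravitational acceleration has units m/s².

Answer: gravitational acceleration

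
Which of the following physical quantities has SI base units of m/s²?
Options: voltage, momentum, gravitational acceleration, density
Checking the SI base units of each option:
  voltage (V = IR): kg·m²/(s³·A)  ✗
  momentum (p = mv): kg·m/s  ✗
  gravitational acceleration (g = GM/r²): m/s²  ✓ matches
  density (ρ = m/V): kg/m³  ✗

Only gravitational acceleration has units m/s².

Answer: gravitational acceleration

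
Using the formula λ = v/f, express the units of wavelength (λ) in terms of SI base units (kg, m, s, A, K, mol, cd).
Units of each symbol in λ = v/f:
  v (wave speed): m/s
  f (frequency): 1/s  → in the denominator, contributes s

Multiplying the contributions: [m/s] · [s]
Adding exponents of each base unit: m: 1
SI base units of wavelength: m

Answer: m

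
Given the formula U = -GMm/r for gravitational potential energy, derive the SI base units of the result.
Units of each symbol in U = -GMm/r:
  G (gravitational constant): m³/(kg·s²)
  M (mass): kg
  m (mass): kg
  r (distance): m  → in the denominator, contributes 1/m
  The minus sign does not affect the units.

Multiplying the contributions: [m³/(kg·s²)] · [kg] · [kg] · [1/m]
Adding exponents of each base unit: kg: 1, m: 2, s: -2
SI base units of gravitational potential energy: kg·m²/s²

Answer: kg·m²/s²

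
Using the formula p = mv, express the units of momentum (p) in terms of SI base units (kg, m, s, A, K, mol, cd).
Units of each symbol in p = mv:
  m (mass): kg
  v (velocity): m/s

Multiplying the contributions: [kg] · [m/s]
Adding exponents of each base unit: kg: 1, m: 1, s: -1
SI base units of momentum: kg·m/s

Answer: kg·m/s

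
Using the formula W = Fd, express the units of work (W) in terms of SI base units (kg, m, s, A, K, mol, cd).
Units of each symbol in W = Fd:
  F (force): kg·m/s²
  d (displacement): m

Multiplying the contributions: [kg·m/s²] · [m]
Adding exponents of each base unit: kg: 1, m: 2, s: -2
SI base units of work: kg·m²/s²

Answer: kg·m²/s²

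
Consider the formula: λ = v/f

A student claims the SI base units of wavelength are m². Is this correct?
Units of each symbol in λ = v/f:
  v (wave speed): m/s
  f (frequency): 1/s  → in the denominator, contributes s

Multiplying the contributions: [m/s] · [s]
Adding exponents of each base unit: m: 1
SI base units of wavelength: m

The claimed units m² (exponents m: 2) do not match the derived units m (exponents m: 1), so the claim is incorrect.

Answer: No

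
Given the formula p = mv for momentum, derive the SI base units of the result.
Units of each symbol in p = mv:
  m (mass): kg
  v (velocity): m/s

Multiplying the contributions: [kg] · [m/s]
Adding exponents of each base unit: kg: 1, m: 1, s: -1
SI base units of momentum: kg·m/s

Answer: kg·m/s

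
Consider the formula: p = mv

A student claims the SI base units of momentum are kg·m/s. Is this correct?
Units of each symbol in p = mv:
  m (mass): kg
  v (velocity): m/s

Multiplying the contributions: [kg] · [m/s]
Adding exponents of each base unit: kg: 1, m: 1, s: -1
SI base units of momentum: kg·m/s

The claimed units kg·m/s match the derived units, so the claim is correct.

Answer: Yes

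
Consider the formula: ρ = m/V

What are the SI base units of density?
Units of each symbol in ρ = m/V:
  m (mass): kg
  V (volume): m³  → in the denominator, contributes 1/m³

Multiplying the contributions: [kg] · [1/m³]
Adding exponents of each base unit: kg: 1, m: -3
SI base units of density: kg/m³

Answer: kg/m³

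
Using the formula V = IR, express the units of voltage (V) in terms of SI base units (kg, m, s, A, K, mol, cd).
Units of each symbol in V = IR:
  I (current): A
  R (resistance, in ohms): kg·m²/(s³·A²)

Multiplying the contributions: [A] · [kg·m²/(s³·A²)]
Adding exponents of each base unit: kg: 1, m: 2, s: -3, A: -1
SI base units of voltage: kg·m²/(s³·A)

Answer: kg·m²/(s³·A)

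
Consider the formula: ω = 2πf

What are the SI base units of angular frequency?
Units of each symbol in ω = 2πf:
  f (frequency): 1/s
  The factor 2π is dimensionless.

Multiplying the contributions: [1/s]
Adding exponents of each base unit: s: -1
SI base units of angular frequency: 1/s

Answer: 1/s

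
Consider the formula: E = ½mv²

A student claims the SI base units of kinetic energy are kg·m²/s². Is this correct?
Units of each symbol in E = ½mv²:
  m (mass): kg
  v (speed): m/s  → to the power 2, contributes m²/s²
  The factor ½ is dimensionless.

Multiplying the contributions: [kg] · [m²/s²]
Adding exponents of each base unit: kg: 1, m: 2, s: -2
SI base units of kinetic energy: kg·m²/s²

The claimed units kg·m²/s² match the derived units, so the claim is correct.

Answer: Yes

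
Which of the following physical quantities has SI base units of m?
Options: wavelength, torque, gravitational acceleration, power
Checking the SI base units of each option:
  wavelength (λ = v/f): m  ✓ matches
  torque (τ = Fr): kg·m²/s²  ✗
  gravitational acceleration (g = GM/r²): m/s²  ✗
  power (P = W/t): kg·m²/s³  ✗

Only wavelength has units m.

Answer: wavelength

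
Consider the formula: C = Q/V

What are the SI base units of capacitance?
Units of each symbol in C = Q/V:
  Q (charge, in coulombs): s·A
  V (voltage, in volts): kg·m²/(s³·A)  → in the denominator, contributes s³·A/(kg·m²)

Multiplying the contributions: [s·A] · [s³·A/(kg·m²)]
Adding exponents of each base unit: kg: -1, m: -2, s: 4, A: 2
SI base units of capacitance: s⁴·A²/(kg·m²)

Answer: s⁴·A²/(kg·m²)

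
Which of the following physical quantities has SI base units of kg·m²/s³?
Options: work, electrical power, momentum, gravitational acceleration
Checking the SI base units of each option:
  work (W = Fd): kg·m²/s²  ✗
  electrical power (P = IV): kg·m²/s³  ✓ matches
  momentum (p = mv): kg·m/s  ✗
  gravitational acceleration (g = GM/r²): m/s²  ✗

Only electrical power has units kg·m²/s³.

Answer: electrical power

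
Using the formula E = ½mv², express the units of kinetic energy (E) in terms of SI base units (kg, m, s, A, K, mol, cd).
Units of each symbol in E = ½mv²:
  m (mass): kg
  v (speed): m/s  → to the power 2, contributes m²/s²
  The factor ½ is dimensionless.

Multiplying the contributions: [kg] · [m²/s²]
Adding exponents of each base unit: kg: 1, m: 2, s: -2
SI base units of kinetic energy: kg·m²/s²

Answer: kg·m²/s²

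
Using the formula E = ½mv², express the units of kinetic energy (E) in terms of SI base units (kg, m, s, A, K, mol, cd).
Units of each symbol in E = ½mv²:
  m (mass): kg
  v (speed): m/s  → to the power 2, contributes m²/s²
  The factor ½ is dimensionless.

Multiplying the contributions: [kg] · [m²/s²]
Adding exponents of each base unit: kg: 1, m: 2, s: -2
SI base units of kinetic energy: kg·m²/s²

Answer: kg·m²/s²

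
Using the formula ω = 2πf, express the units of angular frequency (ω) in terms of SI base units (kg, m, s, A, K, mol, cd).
Units of each symbol in ω = 2πf:
  f (frequency): 1/s
  The factor 2π is dimensionless.

Multiplying the contributions: [1/s]
Adding exponents of each base unit: s: -1
SI base units of angular frequency: 1/s

Answer: 1/s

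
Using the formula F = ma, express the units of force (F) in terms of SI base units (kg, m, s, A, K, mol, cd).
Units of each symbol in F = ma:
  m (mass): kg
  a (acceleration): m/s²

Multiplying the contributions: [kg] · [m/s²]
Adding exponents of each base unit: kg: 1, m: 1, s: -2
SI base units of force: kg·m/s²

Answer: kg·m/s²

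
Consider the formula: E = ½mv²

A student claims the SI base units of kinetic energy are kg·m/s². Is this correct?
Units of each symbol in E = ½mv²:
  m (mass): kg
  v (speed): m/s  → to the power 2, contributes m²/s²
  The factor ½ is dimensionless.

Multiplying the contributions: [kg] · [m²/s²]
Adding exponents of each base unit: kg: 1, m: 2, s: -2
SI base units of kinetic energy: kg·m²/s²

The claimed units kg·m/s² (exponents kg: 1, m: 1, s: -2) do not match the derived units kg·m²/s² (exponents kg: 1, m: 2, s: -2), so the claim is incorrect.

Answer: No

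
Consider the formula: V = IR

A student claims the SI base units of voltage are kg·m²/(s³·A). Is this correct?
Units of each symbol in V = IR:
  I (current): A
  R (resistance, in ohms): kg·m²/(s³·A²)

Multiplying the contributions: [A] · [kg·m²/(s³·A²)]
Adding exponents of each base unit: kg: 1, m: 2, s: -3, A: -1
SI base units of voltage: kg·m²/(s³·A)

The claimed units kg·m²/(s³·A) match the derived units, so the claim is correct.

Answer: Yes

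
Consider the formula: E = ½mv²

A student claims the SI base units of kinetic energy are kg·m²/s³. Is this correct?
Units of each symbol in E = ½mv²:
  m (mass): kg
  v (speed): m/s  → to the power 2, contributes m²/s²
  The factor ½ is dimensionless.

Multiplying the contributions: [kg] · [m²/s²]
Adding exponents of each base unit: kg: 1, m: 2, s: -2
SI base units of kinetic energy: kg·m²/s²

The claimed units kg·m²/s³ (exponents kg: 1, m: 2, s: -3) do not match the derived units kg·m²/s² (exponents kg: 1, m: 2, s: -2), so the claim is incorrect.

Answer: No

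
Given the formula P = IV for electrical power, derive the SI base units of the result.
Units of each symbol in P = IV:
  I (current): A
  V (voltage, in volts): kg·m²/(s³·A)

Multiplying the contributions: [A] · [kg·m²/(s³·A)]
Adding exponents of each base unit: kg: 1, m: 2, s: -3
SI base units of electrical power: kg·m²/s³

Answer: kg·m²/s³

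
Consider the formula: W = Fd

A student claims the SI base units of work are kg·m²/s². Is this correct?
Units of each symbol in W = Fd:
  F (force): kg·m/s²
  d (displacement): m

Multiplying the contributions: [kg·m/s²] · [m]
Adding exponents of each base unit: kg: 1, m: 2, s: -2
SI base units of work: kg·m²/s²

The claimed units kg·m²/s² match the derived units, so the claim is correct.

Answer: Yes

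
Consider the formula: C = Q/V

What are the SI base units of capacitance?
Units of each symbol in C = Q/V:
  Q (charge, in coulombs): s·A
  V (voltage, in volts): kg·m²/(s³·A)  → in the denominator, contributes s³·A/(kg·m²)

Multiplying the contributions: [s·A] · [s³·A/(kg·m²)]
Adding exponents of each base unit: kg: -1, m: -2, s: 4, A: 2
SI base units of capacitance: s⁴·A²/(kg·m²)

Answer: s⁴·A²/(kg·m²)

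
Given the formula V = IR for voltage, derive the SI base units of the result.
Units of each symbol in V = IR:
  I (current): A
  R (resistance, in ohms): kg·m²/(s³·A²)

Multiplying the contributions: [A] · [kg·m²/(s³·A²)]
Adding exponents of each base unit: kg: 1, m: 2, s: -3, A: -1
SI base units of voltage: kg·m²/(s³·A)

Answer: kg·m²/(s³·A)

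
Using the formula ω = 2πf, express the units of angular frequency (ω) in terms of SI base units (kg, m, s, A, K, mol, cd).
Units of each symbol in ω = 2πf:
  f (frequency): 1/s
  The factor 2π is dimensionless.

Multiplying the contributions: [1/s]
Adding exponents of each base unit: s: -1
SI base units of angular frequency: 1/s

Answer: 1/s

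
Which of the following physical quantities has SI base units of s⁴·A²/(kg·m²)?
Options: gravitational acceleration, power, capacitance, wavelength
Checking the SI base units of each option:
  gravitational acceleration (g = GM/r²): m/s²  ✗
  power (P = W/t): kg·m²/s³  ✗
  capacitance (C = Q/V): s⁴·A²/(kg·m²)  ✓ matches
  wavelength (λ = v/f): m  ✗

Only capacitance has units s⁴·A²/(kg·m²).

Answer: capacitance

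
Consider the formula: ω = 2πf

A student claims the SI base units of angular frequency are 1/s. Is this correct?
Units of each symbol in ω = 2πf:
  f (frequency): 1/s
  The factor 2π is dimensionless.

Multiplying the contributions: [1/s]
Adding exponents of each base unit: s: -1
SI base units of angular frequency: 1/s

The claimed units 1/s match the derived units, so the claim is correct.

Answer: Yes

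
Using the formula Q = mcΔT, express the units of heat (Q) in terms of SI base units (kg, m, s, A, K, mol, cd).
Units of each symbol in Q = mcΔT:
  m (mass): kg
  c (specific heat capacity, in J/(kg·K)): m²/(s²·K)
  ΔT (temperature change): K

Multiplying the contributions: [kg] · [m²/(s²·K)] · [K]
Adding exponents of each base unit: kg: 1, m: 2, s: -2
SI base units of heat: kg·m²/s²

Answer: kg·m²/s²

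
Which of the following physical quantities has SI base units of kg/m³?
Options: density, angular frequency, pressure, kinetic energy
Checking the SI base units of each option:
  density (ρ = m/V): kg/m³  ✓ matches
  angular frequency (ω = 2πf): 1/s  ✗
  pressure (P = F/A): kg/(m·s²)  ✗
  kinetic energy (E = ½mv²): kg·m²/s²  ✗

Only density has units kg/m³.

Answer: density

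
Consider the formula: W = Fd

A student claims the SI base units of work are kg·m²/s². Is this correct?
Units of each symbol in W = Fd:
  F (force): kg·m/s²
  d (displacement): m

Multiplying the contributions: [kg·m/s²] · [m]
Adding exponents of each base unit: kg: 1, m: 2, s: -2
SI base units of work: kg·m²/s²

The claimed units kg·m²/s² match the derived units, so the claim is correct.

Answer: Yes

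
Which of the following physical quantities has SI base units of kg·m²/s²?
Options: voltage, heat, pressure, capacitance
Checking the SI base units of each option:
  voltage (V = IR): kg·m²/(s³·A)  ✗
  heat (Q = mcΔT): kg·m²/s²  ✓ matches
  pressure (P = F/A): kg/(m·s²)  ✗
  capacitance (C = Q/V): s⁴·A²/(kg·m²)  ✗

Only heat has units kg·m²/s².

Answer: heat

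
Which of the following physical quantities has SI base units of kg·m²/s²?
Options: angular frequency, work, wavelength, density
Checking the SI base units of each option:
  angular frequency (ω = 2πf): 1/s  ✗
  work (W = Fd): kg·m²/s²  ✓ matches
  wavelength (λ = v/f): m  ✗
  density (ρ = m/V): kg/m³  ✗

Only work has units kg·m²/s².

Answer: work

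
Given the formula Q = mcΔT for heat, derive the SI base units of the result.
Units of each symbol in Q = mcΔT:
  m (mass): kg
  c (specific heat capacity, in J/(kg·K)): m²/(s²·K)
  ΔT (temperature change): K

Multiplying the contributions: [kg] · [m²/(s²·K)] · [K]
Adding exponents of each base unit: kg: 1, m: 2, s: -2
SI base units of heat: kg·m²/s²

Answer: kg·m²/s²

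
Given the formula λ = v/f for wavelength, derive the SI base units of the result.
Units of each symbol in λ = v/f:
  v (wave speed): m/s
  f (frequency): 1/s  → in the denominator, contributes s

Multiplying the contributions: [m/s] · [s]
Adding exponents of each base unit: m: 1
SI base units of wavelength: m

Answer: m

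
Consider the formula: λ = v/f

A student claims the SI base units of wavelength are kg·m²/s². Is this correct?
Units of each symbol in λ = v/f:
  v (wave speed): m/s
  f (frequency): 1/s  → in the denominator, contributes s

Multiplying the contributions: [m/s] · [s]
Adding exponents of each base unit: m: 1
SI base units of wavelength: m

The claimed units kg·m²/s² (exponents kg: 1, m: 2, s: -2) do not match the derived units m (exponents m: 1), so the claim is incorrect.

Answer: No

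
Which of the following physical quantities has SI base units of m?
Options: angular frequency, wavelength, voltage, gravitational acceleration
Checking the SI base units of each option:
  angular frequency (ω = 2πf): 1/s  ✗
  wavelength (λ = v/f): m  ✓ matches
  voltage (V = IR): kg·m²/(s³·A)  ✗
  gravitational acceleration (g = GM/r²): m/s²  ✗

Only wavelength has units m.

Answer: wavelength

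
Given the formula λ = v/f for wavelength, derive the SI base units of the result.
Units of each symbol in λ = v/f:
  v (wave speed): m/s
  f (frequency): 1/s  → in the denominator, contributes s

Multiplying the contributions: [m/s] · [s]
Adding exponents of each base unit: m: 1
SI base units of wavelength: m

Answer: m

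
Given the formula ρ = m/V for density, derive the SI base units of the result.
Units of each symbol in ρ = m/V:
  m (mass): kg
  V (volume): m³  → in the denominator, contributes 1/m³

Multiplying the contributions: [kg] · [1/m³]
Adding exponents of each base unit: kg: 1, m: -3
SI base units of density: kg/m³

Answer: kg/m³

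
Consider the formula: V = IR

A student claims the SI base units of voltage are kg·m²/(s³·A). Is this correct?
Units of each symbol in V = IR:
  I (current): A
  R (resistance, in ohms): kg·m²/(s³·A²)

Multiplying the contributions: [A] · [kg·m²/(s³·A²)]
Adding exponents of each base unit: kg: 1, m: 2, s: -3, A: -1
SI base units of voltage: kg·m²/(s³·A)

The claimed units kg·m²/(s³·A) match the derived units, so the claim is correct.

Answer: Yes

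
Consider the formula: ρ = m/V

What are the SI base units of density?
Units of each symbol in ρ = m/V:
  m (mass): kg
  V (volume): m³  → in the denominator, contributes 1/m³

Multiplying the contributions: [kg] · [1/m³]
Adding exponents of each base unit: kg: 1, m: -3
SI base units of density: kg/m³

Answer: kg/m³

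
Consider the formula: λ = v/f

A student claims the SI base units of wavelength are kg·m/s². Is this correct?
Units of each symbol in λ = v/f:
  v (wave speed): m/s
  f (frequency): 1/s  → in the denominator, contributes s

Multiplying the contributions: [m/s] · [s]
Adding exponents of each base unit: m: 1
SI base units of wavelength: m

The claimed units kg·m/s² (exponents kg: 1, m: 1, s: -2) do not match the derived units m (exponents m: 1), so the claim is incorrect.

Answer: No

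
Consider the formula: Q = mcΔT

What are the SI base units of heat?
Units of each symbol in Q = mcΔT:
  m (mass): kg
  c (specific heat capacity, in J/(kg·K)): m²/(s²·K)
  ΔT (temperature change): K

Multiplying the contributions: [kg] · [m²/(s²·K)] · [K]
Adding exponents of each base unit: kg: 1, m: 2, s: -2
SI base units of heat: kg·m²/s²

Answer: kg·m²/s²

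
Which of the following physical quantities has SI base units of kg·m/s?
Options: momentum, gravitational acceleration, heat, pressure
Checking the SI base units of each option:
  momentum (p = mv): kg·m/s  ✓ matches
  gravitational acceleration (g = GM/r²): m/s²  ✗
  heat (Q = mcΔT): kg·m²/s²  ✗
  pressure (P = F/A): kg/(m·s²)  ✗

Only momentum has units kg·m/s.

Answer: momentum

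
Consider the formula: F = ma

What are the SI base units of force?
Units of each symbol in F = ma:
  m (mass): kg
  a (acceleration): m/s²

Multiplying the contributions: [kg] · [m/s²]
Adding exponents of each base unit: kg: 1, m: 1, s: -2
SI base units of force: kg·m/s²

Answer: kg·m/s²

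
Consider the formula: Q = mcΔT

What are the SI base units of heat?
Units of each symbol in Q = mcΔT:
  m (mass): kg
  c (specific heat capacity, in J/(kg·K)): m²/(s²·K)
  ΔT (temperature change): K

Multiplying the contributions: [kg] · [m²/(s²·K)] · [K]
Adding exponents of each base unit: kg: 1, m: 2, s: -2
SI base units of heat: kg·m²/s²

Answer: kg·m²/s²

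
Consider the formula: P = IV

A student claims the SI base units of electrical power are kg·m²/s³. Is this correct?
Units of each symbol in P = IV:
  I (current): A
  V (voltage, in volts): kg·m²/(s³·A)

Multiplying the contributions: [A] · [kg·m²/(s³·A)]
Adding exponents of each base unit: kg: 1, m: 2, s: -3
SI base units of electrical power: kg·m²/s³

The claimed units kg·m²/s³ match the derived units, so the claim is correct.

Answer: Yes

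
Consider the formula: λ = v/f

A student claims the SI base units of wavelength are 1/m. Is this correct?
Units of each symbol in λ = v/f:
  v (wave speed): m/s
  f (frequency): 1/s  → in the denominator, contributes s

Multiplying the contributions: [m/s] · [s]
Adding exponents of each base unit: m: 1
SI base units of wavelength: m

The claimed units 1/m (exponents m: -1) do not match the derived units m (exponents m: 1), so the claim is incorrect.

Answer: No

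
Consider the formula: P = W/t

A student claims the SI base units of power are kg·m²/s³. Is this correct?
Units of each symbol in P = W/t:
  W (work): kg·m²/s²
  t (time): s  → in the denominator, contributes 1/s

Multiplying the contributions: [kg·m²/s²] · [1/s]
Adding exponents of each base unit: kg: 1, m: 2, s: -3
SI base units of power: kg·m²/s³

The claimed units kg·m²/s³ match the derived units, so the claim is correct.

Answer: Yes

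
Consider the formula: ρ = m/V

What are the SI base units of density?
Units of each symbol in ρ = m/V:
  m (mass): kg
  V (volume): m³  → in the denominator, contributes 1/m³

Multiplying the contributions: [kg] · [1/m³]
Adding exponents of each base unit: kg: 1, m: -3
SI base units of density: kg/m³

Answer: kg/m³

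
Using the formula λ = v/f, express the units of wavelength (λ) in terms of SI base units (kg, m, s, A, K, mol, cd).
Units of each symbol in λ = v/f:
  v (wave speed): m/s
  f (frequency): 1/s  → in the denominator, contributes s

Multiplying the contributions: [m/s] · [s]
Adding exponents of each base unit: m: 1
SI base units of wavelength: m

Answer: m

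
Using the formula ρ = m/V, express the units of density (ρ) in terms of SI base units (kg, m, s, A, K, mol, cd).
Units of each symbol in ρ = m/V:
  m (mass): kg
  V (volume): m³  → in the denominator, contributes 1/m³

Multiplying the contributions: [kg] · [1/m³]
Adding exponents of each base unit: kg: 1, m: -3
SI base units of density: kg/m³

Answer: kg/m³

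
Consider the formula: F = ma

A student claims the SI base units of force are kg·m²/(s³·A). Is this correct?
Units of each symbol in F = ma:
  m (mass): kg
  a (acceleration): m/s²

Multiplying the contributions: [kg] · [m/s²]
Adding exponents of each base unit: kg: 1, m: 1, s: -2
SI base units of force: kg·m/s²

The claimed units kg·m²/(s³·A) (exponents kg: 1, m: 2, s: -3, A: -1) do not match the derived units kg·m/s² (exponents kg: 1, m: 1, s: -2), so the claim is incorrect.

Answer: No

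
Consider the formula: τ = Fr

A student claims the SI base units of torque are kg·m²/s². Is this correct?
Units of each symbol in τ = Fr:
  F (force): kg·m/s²
  r (lever arm): m

Multiplying the contributions: [kg·m/s²] · [m]
Adding exponents of each base unit: kg: 1, m: 2, s: -2
SI base units of torque: kg·m²/s²

The claimed units kg·m²/s² match the derived units, so the claim is correct.

Answer: Yes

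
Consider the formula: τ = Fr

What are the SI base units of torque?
Units of each symbol in τ = Fr:
  F (force): kg·m/s²
  r (lever arm): m

Multiplying the contributions: [kg·m/s²] · [m]
Adding exponents of each base unit: kg: 1, m: 2, s: -2
SI base units of torque: kg·m²/s²

Answer: kg·m²/s²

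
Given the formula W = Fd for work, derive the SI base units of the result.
Units of each symbol in W = Fd:
  F (force): kg·m/s²
  d (displacement): m

Multiplying the contributions: [kg·m/s²] · [m]
Adding exponents of each base unit: kg: 1, m: 2, s: -2
SI base units of work: kg·m²/s²

Answer: kg·m²/s²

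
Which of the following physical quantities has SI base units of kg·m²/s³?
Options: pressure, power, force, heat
Checking the SI base units of each option:
  pressure (P = F/A): kg/(m·s²)  ✗
  power (P = W/t): kg·m²/s³  ✓ matches
  force (F = ma): kg·m/s²  ✗
  heat (Q = mcΔT): kg·m²/s²  ✗

Only power has units kg·m²/s³.

Answer: power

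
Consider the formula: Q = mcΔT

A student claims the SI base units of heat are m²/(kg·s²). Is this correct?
Units of each symbol in Q = mcΔT:
  m (mass): kg
  c (specific heat capacity, in J/(kg·K)): m²/(s²·K)
  ΔT (temperature change): K

Multiplying the contributions: [kg] · [m²/(s²·K)] · [K]
Adding exponents of each base unit: kg: 1, m: 2, s: -2
SI base units of heat: kg·m²/s²

The claimed units m²/(kg·s²) (exponents kg: -1, m: 2, s: -2) do not match the derived units kg·m²/s² (exponents kg: 1, m: 2, s: -2), so the claim is incorrect.

Answer: No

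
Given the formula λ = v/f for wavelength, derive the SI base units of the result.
Units of each symbol in λ = v/f:
  v (wave speed): m/s
  f (frequency): 1/s  → in the denominator, contributes s

Multiplying the contributions: [m/s] · [s]
Adding exponents of each base unit: m: 1
SI base units of wavelength: m

Answer: m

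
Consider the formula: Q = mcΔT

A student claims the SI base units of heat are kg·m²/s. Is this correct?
Units of each symbol in Q = mcΔT:
  m (mass): kg
  c (specific heat capacity, in J/(kg·K)): m²/(s²·K)
  ΔT (temperature change): K

Multiplying the contributions: [kg] · [m²/(s²·K)] · [K]
Adding exponents of each base unit: kg: 1, m: 2, s: -2
SI base units of heat: kg·m²/s²

The claimed units kg·m²/s (exponents kg: 1, m: 2, s: -1) do not match the derived units kg·m²/s² (exponents kg: 1, m: 2, s: -2), so the claim is incorrect.

Answer: No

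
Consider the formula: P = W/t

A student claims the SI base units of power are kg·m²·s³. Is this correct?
Units of each symbol in P = W/t:
  W (work): kg·m²/s²
  t (time): s  → in the denominator, contributes 1/s

Multiplying the contributions: [kg·m²/s²] · [1/s]
Adding exponents of each base unit: kg: 1, m: 2, s: -3
SI base units of power: kg·m²/s³

The claimed units kg·m²·s³ (exponents kg: 1, m: 2, s: 3) do not match the derived units kg·m²/s³ (exponents kg: 1, m: 2, s: -3), so the claim is incorrect.

Answer: No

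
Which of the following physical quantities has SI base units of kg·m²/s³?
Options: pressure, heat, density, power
Checking the SI base units of each option:
  pressure (P = F/A): kg/(m·s²)  ✗
  heat (Q = mcΔT): kg·m²/s²  ✗
  density (ρ = m/V): kg/m³  ✗
  power (P = W/t): kg·m²/s³  ✓ matches

Only power has units kg·m²/s³.

Answer: power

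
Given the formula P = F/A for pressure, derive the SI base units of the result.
Units of each symbol in P = F/A:
  F (force): kg·m/s²
  A (area): m²  → in the denominator, contributes 1/m²

Multiplying the contributions: [kg·m/s²] · [1/m²]
Adding exponents of each base unit: kg: 1, m: -1, s: -2
SI base units of pressure: kg/(m·s²)

Answer: kg/(m·s²)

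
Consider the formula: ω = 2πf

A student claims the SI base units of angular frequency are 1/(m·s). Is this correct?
Units of each symbol in ω = 2πf:
  f (frequency): 1/s
  The factor 2π is dimensionless.

Multiplying the contributions: [1/s]
Adding exponents of each base unit: s: -1
SI base units of angular frequency: 1/s

The claimed units 1/(m·s) (exponents m: -1, s: -1) do not match the derived units 1/s (exponents s: -1), so the claim is incorrect.

Answer: No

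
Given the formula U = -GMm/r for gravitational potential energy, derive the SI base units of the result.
Units of each symbol in U = -GMm/r:
  G (gravitational constant): m³/(kg·s²)
  M (mass): kg
  m (mass): kg
  r (distance): m  → in the denominator, contributes 1/m
  The minus sign does not affect the units.

Multiplying the contributions: [m³/(kg·s²)] · [kg] · [kg] · [1/m]
Adding exponents of each base unit: kg: 1, m: 2, s: -2
SI base units of gravitational potential energy: kg·m²/s²

Answer: kg·m²/s²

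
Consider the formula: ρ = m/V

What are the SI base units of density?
Units of each symbol in ρ = m/V:
  m (mass): kg
  V (volume): m³  → in the denominator, contributes 1/m³

Multiplying the contributions: [kg] · [1/m³]
Adding exponents of each base unit: kg: 1, m: -3
SI base units of density: kg/m³

Answer: kg/m³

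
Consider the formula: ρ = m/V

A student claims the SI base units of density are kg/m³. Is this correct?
Units of each symbol in ρ = m/V:
  m (mass): kg
  V (volume): m³  → in the denominator, contributes 1/m³

Multiplying the contributions: [kg] · [1/m³]
Adding exponents of each base unit: kg: 1, m: -3
SI base units of density: kg/m³

The claimed units kg/m³ match the derived units, so the claim is correct.

Answer: Yes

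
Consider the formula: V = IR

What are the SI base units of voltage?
Units of each symbol in V = IR:
  I (current): A
  R (resistance, in ohms): kg·m²/(s³·A²)

Multiplying the contributions: [A] · [kg·m²/(s³·A²)]
Adding exponents of each base unit: kg: 1, m: 2, s: -3, A: -1
SI base units of voltage: kg·m²/(s³·A)

Answer: kg·m²/(s³·A)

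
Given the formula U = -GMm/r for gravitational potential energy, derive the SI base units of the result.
Units of each symbol in U = -GMm/r:
  G (gravitational constant): m³/(kg·s²)
  M (mass): kg
  m (mass): kg
  r (distance): m  → in the denominator, contributes 1/m
  The minus sign does not affect the units.

Multiplying the contributions: [m³/(kg·s²)] · [kg] · [kg] · [1/m]
Adding exponents of each base unit: kg: 1, m: 2, s: -2
SI base units of gravitational potential energy: kg·m²/s²

Answer: kg·m²/s²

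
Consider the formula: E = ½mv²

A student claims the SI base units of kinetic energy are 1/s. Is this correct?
Units of each symbol in E = ½mv²:
  m (mass): kg
  v (speed): m/s  → to the power 2, contributes m²/s²
  The factor ½ is dimensionless.

Multiplying the contributions: [kg] · [m²/s²]
Adding exponents of each base unit: kg: 1, m: 2, s: -2
SI base units of kinetic energy: kg·m²/s²

The claimed units 1/s (exponents s: -1) do not match the derived units kg·m²/s² (exponents kg: 1, m: 2, s: -2), so the claim is incorrect.

Answer: No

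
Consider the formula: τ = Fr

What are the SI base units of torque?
Units of each symbol in τ = Fr:
  F (force): kg·m/s²
  r (lever arm): m

Multiplying the contributions: [kg·m/s²] · [m]
Adding exponents of each base unit: kg: 1, m: 2, s: -2
SI base units of torque: kg·m²/s²

Answer: kg·m²/s²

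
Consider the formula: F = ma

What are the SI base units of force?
Units of each symbol in F = ma:
  m (mass): kg
  a (acceleration): m/s²

Multiplying the contributions: [kg] · [m/s²]
Adding exponents of each base unit: kg: 1, m: 1, s: -2
SI base units of force: kg·m/s²

Answer: kg·m/s²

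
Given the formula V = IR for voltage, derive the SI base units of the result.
Units of each symbol in V = IR:
  I (current): A
  R (resistance, in ohms): kg·m²/(s³·A²)

Multiplying the contributions: [A] · [kg·m²/(s³·A²)]
Adding exponents of each base unit: kg: 1, m: 2, s: -3, A: -1
SI base units of voltage: kg·m²/(s³·A)

Answer: kg·m²/(s³·A)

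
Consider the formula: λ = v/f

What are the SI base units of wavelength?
Units of each symbol in λ = v/f:
  v (wave speed): m/s
  f (frequency): 1/s  → in the denominator, contributes s

Multiplying the contributions: [m/s] · [s]
Adding exponents of each base unit: m: 1
SI base units of wavelength: m

Answer: m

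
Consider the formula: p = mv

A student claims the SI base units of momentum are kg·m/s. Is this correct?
Units of each symbol in p = mv:
  m (mass): kg
  v (velocity): m/s

Multiplying the contributions: [kg] · [m/s]
Adding exponents of each base unit: kg: 1, m: 1, s: -1
SI base units of momentum: kg·m/s

The claimed units kg·m/s match the derived units, so the claim is correct.

Answer: Yes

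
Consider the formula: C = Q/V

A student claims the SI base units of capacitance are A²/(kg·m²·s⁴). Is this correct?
Units of each symbol in C = Q/V:
  Q (charge, in coulombs): s·A
  V (voltage, in volts): kg·m²/(s³·A)  → in the denominator, contributes s³·A/(kg·m²)

Multiplying the contributions: [s·A] · [s³·A/(kg·m²)]
Adding exponents of each base unit: kg: -1, m: -2, s: 4, A: 2
SI base units of capacitance: s⁴·A²/(kg·m²)

The claimed units A²/(kg·m²·s⁴) (exponents kg: -1, m: -2, s: -4, A: 2) do not match the derived units s⁴·A²/(kg·m²) (exponents kg: -1, m: -2, s: 4, A: 2), so the claim is incorrect.

Answer: No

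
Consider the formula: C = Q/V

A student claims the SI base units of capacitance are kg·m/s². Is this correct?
Units of each symbol in C = Q/V:
  Q (charge, in coulombs): s·A
  V (voltage, in volts): kg·m²/(s³·A)  → in the denominator, contributes s³·A/(kg·m²)

Multiplying the contributions: [s·A] · [s³·A/(kg·m²)]
Adding exponents of each base unit: kg: -1, m: -2, s: 4, A: 2
SI base units of capacitance: s⁴·A²/(kg·m²)

The claimed units kg·m/s² (exponents kg: 1, m: 1, s: -2) do not match the derived units s⁴·A²/(kg·m²) (exponents kg: -1, m: -2, s: 4, A: 2), so the claim is incorrect.

Answer: No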